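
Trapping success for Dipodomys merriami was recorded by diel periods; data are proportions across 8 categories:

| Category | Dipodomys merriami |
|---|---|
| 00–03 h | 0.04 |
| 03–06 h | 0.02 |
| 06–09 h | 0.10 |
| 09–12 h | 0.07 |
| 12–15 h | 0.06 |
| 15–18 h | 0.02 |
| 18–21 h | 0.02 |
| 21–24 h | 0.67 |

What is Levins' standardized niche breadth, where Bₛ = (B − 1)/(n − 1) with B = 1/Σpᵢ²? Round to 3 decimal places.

0.161

Σpᵢ² = 0.04² + 0.02² + 0.10² + 0.07² + 0.06² + 0.02² + 0.02² + 0.67² = 0.0016 + 0.0004 + 0.0100 + 0.0049 + 0.0036 + 0.0004 + 0.0004 + 0.4489 = 0.4702
B = 1 / 0.4702 = 2.12675
Bₛ = (B − 1)/(n − 1) = (2.12675 − 1)/(8 − 1) = 1.12675/7 = 0.16096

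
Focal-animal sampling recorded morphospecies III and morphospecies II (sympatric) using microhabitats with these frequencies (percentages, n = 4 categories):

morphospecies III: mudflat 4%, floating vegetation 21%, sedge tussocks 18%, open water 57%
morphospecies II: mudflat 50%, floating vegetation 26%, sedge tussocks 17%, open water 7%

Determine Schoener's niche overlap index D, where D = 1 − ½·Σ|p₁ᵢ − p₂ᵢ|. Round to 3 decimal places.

0.490

Convert percentages to proportions (divide by 100).
Σ|p₁ᵢ − p₂ᵢ| = 0.46 + 0.05 + 0.01 + 0.50 = 1.02
D = 1 − ½ × 1.02 = 1 − 0.510 = 0.49000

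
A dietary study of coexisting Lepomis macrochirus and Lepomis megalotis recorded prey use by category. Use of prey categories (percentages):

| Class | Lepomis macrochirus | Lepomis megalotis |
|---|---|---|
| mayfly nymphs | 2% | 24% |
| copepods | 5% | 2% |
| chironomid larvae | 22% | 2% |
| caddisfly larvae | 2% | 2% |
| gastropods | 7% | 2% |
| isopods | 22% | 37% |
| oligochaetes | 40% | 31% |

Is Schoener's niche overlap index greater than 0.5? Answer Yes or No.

Yes

Convert percentages to proportions (divide by 100).
Σ|p₁ᵢ − p₂ᵢ| = 0.22 + 0.03 + 0.20 + 0.00 + 0.05 + 0.15 + 0.09 = 0.74
D = 1 − ½ × 0.74 = 1 − 0.370 = 0.6300
D = 0.6300 > 0.5 → Yes.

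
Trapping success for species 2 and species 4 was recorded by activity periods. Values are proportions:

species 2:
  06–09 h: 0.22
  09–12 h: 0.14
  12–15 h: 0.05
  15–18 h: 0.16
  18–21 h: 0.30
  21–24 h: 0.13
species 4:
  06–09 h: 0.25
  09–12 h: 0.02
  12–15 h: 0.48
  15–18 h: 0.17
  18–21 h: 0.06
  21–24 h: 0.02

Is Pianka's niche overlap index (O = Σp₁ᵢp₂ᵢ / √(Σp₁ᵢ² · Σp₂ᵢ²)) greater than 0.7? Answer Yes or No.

Σ p₁ᵢp₂ᵢ = 0.0550 + 0.0028 + 0.0240 + 0.0272 + 0.0180 + 0.0026 = 0.1296
Σp_1ᵢ² = 0.22² + 0.14² + 0.05² + 0.16² + 0.30² + 0.13² = 0.0484 + 0.0196 + 0.0025 + 0.0256 + 0.0900 + 0.0169 = 0.2030
Σp_2ᵢ² = 0.25² + 0.02² + 0.48² + 0.17² + 0.06² + 0.02² = 0.0625 + 0.0004 + 0.2304 + 0.0289 + 0.0036 + 0.0004 = 0.3262
O = 0.1296 / √(0.2030 × 0.3262) = 0.1296 / 0.25733 = 0.5036
O = 0.5036 < 0.7 → No.

No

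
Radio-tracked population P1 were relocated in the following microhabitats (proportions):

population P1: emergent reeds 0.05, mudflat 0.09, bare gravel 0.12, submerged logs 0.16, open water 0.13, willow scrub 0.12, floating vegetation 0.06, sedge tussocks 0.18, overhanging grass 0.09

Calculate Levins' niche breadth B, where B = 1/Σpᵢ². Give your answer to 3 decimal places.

Σpᵢ² = 0.05² + 0.09² + 0.12² + 0.16² + 0.13² + 0.12² + 0.06² + 0.18² + 0.09² = 0.0025 + 0.0081 + 0.0144 + 0.0256 + 0.0169 + 0.0144 + 0.0036 + 0.0324 + 0.0081 = 0.1260
B = 1 / 0.1260 = 7.93651

7.937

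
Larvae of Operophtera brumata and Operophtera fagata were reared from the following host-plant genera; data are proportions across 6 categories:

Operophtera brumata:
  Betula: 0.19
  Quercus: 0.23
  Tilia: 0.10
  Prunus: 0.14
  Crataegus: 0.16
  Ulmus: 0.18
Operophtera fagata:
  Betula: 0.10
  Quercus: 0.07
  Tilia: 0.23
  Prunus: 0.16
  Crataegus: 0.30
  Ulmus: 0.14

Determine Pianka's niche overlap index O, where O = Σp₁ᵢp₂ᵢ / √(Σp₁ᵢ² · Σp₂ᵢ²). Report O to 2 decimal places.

0.81

Σ p₁ᵢp₂ᵢ = 0.0190 + 0.0161 + 0.0230 + 0.0224 + 0.0480 + 0.0252 = 0.1537
Σp_1ᵢ² = 0.19² + 0.23² + 0.10² + 0.14² + 0.16² + 0.18² = 0.0361 + 0.0529 + 0.0100 + 0.0196 + 0.0256 + 0.0324 = 0.1766
Σp_2ᵢ² = 0.10² + 0.07² + 0.23² + 0.16² + 0.30² + 0.14² = 0.0100 + 0.0049 + 0.0529 + 0.0256 + 0.0900 + 0.0196 = 0.2030
O = 0.1537 / √(0.1766 × 0.2030) = 0.1537 / 0.18934 = 0.8118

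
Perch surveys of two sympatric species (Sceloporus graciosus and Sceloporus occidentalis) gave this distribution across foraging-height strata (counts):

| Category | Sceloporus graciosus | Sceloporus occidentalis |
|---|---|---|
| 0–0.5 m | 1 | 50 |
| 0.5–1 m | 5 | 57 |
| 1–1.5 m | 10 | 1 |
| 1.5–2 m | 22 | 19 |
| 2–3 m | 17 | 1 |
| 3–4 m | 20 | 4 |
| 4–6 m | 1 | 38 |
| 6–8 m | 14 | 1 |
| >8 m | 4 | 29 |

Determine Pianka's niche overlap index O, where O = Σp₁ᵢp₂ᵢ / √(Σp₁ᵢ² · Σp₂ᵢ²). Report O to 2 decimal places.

Proportions for Sceloporus graciosus (n=94): 1/94=0.0106, 5/94=0.0532, 10/94=0.1064, 22/94=0.2340, 17/94=0.1809, 20/94=0.2128, 1/94=0.0106, 14/94=0.1489, 4/94=0.0426
Proportions for Sceloporus occidentalis (n=200): 50/200=0.2500, 57/200=0.2850, 1/200=0.0050, 19/200=0.0950, 1/200=0.0050, 4/200=0.0200, 38/200=0.1900, 1/200=0.0050, 29/200=0.1450
Σ p₁ᵢp₂ᵢ = 0.002650 + 0.015162 + 0.000532 + 0.022230 + 0.000905 + 0.004256 + 0.002014 + 0.000745 + 0.006177 = 0.054671
Σp_1ᵢ² = 0.0106² + 0.0532² + 0.1064² + 0.2340² + 0.1809² + 0.2128² + 0.0106² + 0.1489² + 0.0426² = 0.000112 + 0.002830 + 0.011321 + 0.054756 + 0.032725 + 0.045284 + 0.000112 + 0.022171 + 0.001815 = 0.171126
Σp_2ᵢ² = 0.2500² + 0.2850² + 0.0050² + 0.0950² + 0.0050² + 0.0200² + 0.1900² + 0.0050² + 0.1450² = 0.062500 + 0.081225 + 0.000025 + 0.009025 + 0.000025 + 0.000400 + 0.036100 + 0.000025 + 0.021025 = 0.210350
O = 0.054671 / √(0.171126 × 0.210350) = 0.054671 / 0.1897271 = 0.2882

0.29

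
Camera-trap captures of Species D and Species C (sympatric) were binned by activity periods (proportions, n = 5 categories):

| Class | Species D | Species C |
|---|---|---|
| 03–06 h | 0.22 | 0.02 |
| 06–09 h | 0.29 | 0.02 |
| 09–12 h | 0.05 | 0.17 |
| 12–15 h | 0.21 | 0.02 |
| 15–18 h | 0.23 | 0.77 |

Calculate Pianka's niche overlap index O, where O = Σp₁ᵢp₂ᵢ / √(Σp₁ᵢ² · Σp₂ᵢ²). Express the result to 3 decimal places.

0.526

Σ p₁ᵢp₂ᵢ = 0.0044 + 0.0058 + 0.0085 + 0.0042 + 0.1771 = 0.2000
Σp_1ᵢ² = 0.22² + 0.29² + 0.05² + 0.21² + 0.23² = 0.0484 + 0.0841 + 0.0025 + 0.0441 + 0.0529 = 0.2320
Σp_2ᵢ² = 0.02² + 0.02² + 0.17² + 0.02² + 0.77² = 0.0004 + 0.0004 + 0.0289 + 0.0004 + 0.5929 = 0.6230
O = 0.2000 / √(0.2320 × 0.6230) = 0.2000 / 0.380179 = 0.52607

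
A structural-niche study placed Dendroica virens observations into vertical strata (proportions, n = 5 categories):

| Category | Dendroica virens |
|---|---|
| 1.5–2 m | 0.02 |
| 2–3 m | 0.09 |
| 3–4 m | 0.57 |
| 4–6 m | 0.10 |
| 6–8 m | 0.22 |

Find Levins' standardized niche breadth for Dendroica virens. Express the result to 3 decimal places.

0.388

Σpᵢ² = 0.02² + 0.09² + 0.57² + 0.10² + 0.22² = 0.0004 + 0.0081 + 0.3249 + 0.0100 + 0.0484 = 0.3918
B = 1 / 0.3918 = 2.55232
Bₛ = (B − 1)/(n − 1) = (2.55232 − 1)/(5 − 1) = 1.55232/4 = 0.38808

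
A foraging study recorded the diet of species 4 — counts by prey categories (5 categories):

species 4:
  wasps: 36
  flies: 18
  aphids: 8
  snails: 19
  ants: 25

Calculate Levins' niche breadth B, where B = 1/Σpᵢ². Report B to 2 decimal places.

4.21

Proportions for species 4 (n=106): 36/106=0.3396, 18/106=0.1698, 8/106=0.0755, 19/106=0.1792, 25/106=0.2358
Σpᵢ² = 0.3396² + 0.1698² + 0.0755² + 0.1792² + 0.2358² = 0.115328 + 0.028832 + 0.005700 + 0.032113 + 0.055602 = 0.237575
B = 1 / 0.237575 = 4.2092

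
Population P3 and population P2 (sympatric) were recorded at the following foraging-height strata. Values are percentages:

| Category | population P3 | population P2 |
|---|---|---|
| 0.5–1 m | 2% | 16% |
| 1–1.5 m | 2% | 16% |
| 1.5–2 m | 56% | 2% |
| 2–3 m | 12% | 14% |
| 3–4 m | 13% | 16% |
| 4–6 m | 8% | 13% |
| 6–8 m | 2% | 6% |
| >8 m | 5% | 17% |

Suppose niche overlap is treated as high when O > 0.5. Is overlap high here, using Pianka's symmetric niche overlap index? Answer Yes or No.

Convert percentages to proportions (divide by 100).
Σ p₁ᵢp₂ᵢ = 0.0032 + 0.0032 + 0.0112 + 0.0168 + 0.0208 + 0.0104 + 0.0012 + 0.0085 = 0.0753
Σp_1ᵢ² = 0.02² + 0.02² + 0.56² + 0.12² + 0.13² + 0.08² + 0.02² + 0.05² = 0.0004 + 0.0004 + 0.3136 + 0.0144 + 0.0169 + 0.0064 + 0.0004 + 0.0025 = 0.3550
Σp_2ᵢ² = 0.16² + 0.16² + 0.02² + 0.14² + 0.16² + 0.13² + 0.06² + 0.17² = 0.0256 + 0.0256 + 0.0004 + 0.0196 + 0.0256 + 0.0169 + 0.0036 + 0.0289 = 0.1462
O = 0.0753 / √(0.3550 × 0.1462) = 0.0753 / 0.22782 = 0.3305
O = 0.3305 < 0.5 → No.

No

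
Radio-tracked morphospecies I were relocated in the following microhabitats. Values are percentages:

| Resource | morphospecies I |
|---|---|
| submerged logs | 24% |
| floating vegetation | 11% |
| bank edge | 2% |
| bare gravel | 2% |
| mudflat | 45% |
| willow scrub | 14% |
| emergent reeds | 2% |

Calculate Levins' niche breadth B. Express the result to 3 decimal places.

3.413

Convert percentages to proportions (divide by 100).
Σpᵢ² = 0.24² + 0.11² + 0.02² + 0.02² + 0.45² + 0.14² + 0.02² = 0.0576 + 0.0121 + 0.0004 + 0.0004 + 0.2025 + 0.0196 + 0.0004 = 0.2930
B = 1 / 0.2930 = 3.41297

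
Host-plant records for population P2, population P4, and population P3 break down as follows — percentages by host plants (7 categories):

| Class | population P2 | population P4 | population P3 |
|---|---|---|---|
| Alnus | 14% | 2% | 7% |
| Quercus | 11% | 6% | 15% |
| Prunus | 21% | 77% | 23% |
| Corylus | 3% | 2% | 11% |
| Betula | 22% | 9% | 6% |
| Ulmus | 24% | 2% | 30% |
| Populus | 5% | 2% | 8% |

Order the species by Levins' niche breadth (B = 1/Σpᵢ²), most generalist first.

Convert percentages to proportions (divide by 100).
Σp_P2ᵢ² = 0.14² + 0.11² + 0.21² + 0.03² + 0.22² + 0.24² + 0.05² = 0.0196 + 0.0121 + 0.0441 + 0.0009 + 0.0484 + 0.0576 + 0.0025 = 0.1852
B_P2 = 1 / 0.1852 = 5.3996
Σp_P4ᵢ² = 0.02² + 0.06² + 0.77² + 0.02² + 0.09² + 0.02² + 0.02² = 0.0004 + 0.0036 + 0.5929 + 0.0004 + 0.0081 + 0.0004 + 0.0004 = 0.6062
B_P4 = 1 / 0.6062 = 1.6496
Σp_P3ᵢ² = 0.07² + 0.15² + 0.23² + 0.11² + 0.06² + 0.30² + 0.08² = 0.0049 + 0.0225 + 0.0529 + 0.0121 + 0.0036 + 0.0900 + 0.0064 = 0.1924
B_P3 = 1 / 0.1924 = 5.1975
Ranking by B (broadest → narrowest): population P2 (5.40) > population P3 (5.20) > population P4 (1.65)

population P2 > population P3 > population P4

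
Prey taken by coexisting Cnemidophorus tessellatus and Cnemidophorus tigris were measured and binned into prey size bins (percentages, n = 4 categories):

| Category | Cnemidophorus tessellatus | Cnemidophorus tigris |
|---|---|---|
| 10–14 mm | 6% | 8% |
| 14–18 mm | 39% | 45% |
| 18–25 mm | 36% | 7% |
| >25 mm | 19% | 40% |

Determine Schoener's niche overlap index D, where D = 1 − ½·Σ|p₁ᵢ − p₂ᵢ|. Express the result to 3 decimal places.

Convert percentages to proportions (divide by 100).
Σ|p₁ᵢ − p₂ᵢ| = 0.02 + 0.06 + 0.29 + 0.21 = 0.58
D = 1 − ½ × 0.58 = 1 − 0.290 = 0.71000

0.710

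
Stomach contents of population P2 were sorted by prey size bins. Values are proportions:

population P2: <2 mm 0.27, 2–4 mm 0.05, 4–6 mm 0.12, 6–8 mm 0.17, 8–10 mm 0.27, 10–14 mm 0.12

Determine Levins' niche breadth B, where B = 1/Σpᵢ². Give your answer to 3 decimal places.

Σpᵢ² = 0.27² + 0.05² + 0.12² + 0.17² + 0.27² + 0.12² = 0.0729 + 0.0025 + 0.0144 + 0.0289 + 0.0729 + 0.0144 = 0.2060
B = 1 / 0.2060 = 4.85437

4.854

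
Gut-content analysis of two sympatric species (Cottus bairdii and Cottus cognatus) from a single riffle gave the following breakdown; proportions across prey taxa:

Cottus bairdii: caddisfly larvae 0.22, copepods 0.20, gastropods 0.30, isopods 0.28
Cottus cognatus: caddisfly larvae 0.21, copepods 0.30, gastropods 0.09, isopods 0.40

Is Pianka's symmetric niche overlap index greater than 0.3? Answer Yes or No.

Σ p₁ᵢp₂ᵢ = 0.0462 + 0.0600 + 0.0270 + 0.1120 = 0.2452
Σp_1ᵢ² = 0.22² + 0.20² + 0.30² + 0.28² = 0.0484 + 0.0400 + 0.0900 + 0.0784 = 0.2568
Σp_2ᵢ² = 0.21² + 0.30² + 0.09² + 0.40² = 0.0441 + 0.0900 + 0.0081 + 0.1600 = 0.3022
O = 0.2452 / √(0.2568 × 0.3022) = 0.2452 / 0.27858 = 0.8802
O = 0.8802 > 0.3 → Yes.

Yes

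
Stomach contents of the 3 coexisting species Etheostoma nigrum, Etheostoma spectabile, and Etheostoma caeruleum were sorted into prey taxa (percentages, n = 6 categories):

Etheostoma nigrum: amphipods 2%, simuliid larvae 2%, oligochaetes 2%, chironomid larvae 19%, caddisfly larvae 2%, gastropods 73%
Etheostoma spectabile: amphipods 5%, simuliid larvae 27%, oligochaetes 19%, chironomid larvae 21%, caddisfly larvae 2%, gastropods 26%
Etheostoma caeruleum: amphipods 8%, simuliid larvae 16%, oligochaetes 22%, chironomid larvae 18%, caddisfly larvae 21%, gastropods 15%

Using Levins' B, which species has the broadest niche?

Convert percentages to proportions (divide by 100).
Σp_nigrᵢ² = 0.02² + 0.02² + 0.02² + 0.19² + 0.02² + 0.73² = 0.0004 + 0.0004 + 0.0004 + 0.0361 + 0.0004 + 0.5329 = 0.5706
B_nigr = 1 / 0.5706 = 1.7525
Σp_specᵢ² = 0.05² + 0.27² + 0.19² + 0.21² + 0.02² + 0.26² = 0.0025 + 0.0729 + 0.0361 + 0.0441 + 0.0004 + 0.0676 = 0.2236
B_spec = 1 / 0.2236 = 4.4723
Σp_caerᵢ² = 0.08² + 0.16² + 0.22² + 0.18² + 0.21² + 0.15² = 0.0064 + 0.0256 + 0.0484 + 0.0324 + 0.0441 + 0.0225 = 0.1794
B_caer = 1 / 0.1794 = 5.5741
Highest B → broadest niche (most generalist): Etheostoma caeruleum (B = 5.57).

Etheostoma caeruleum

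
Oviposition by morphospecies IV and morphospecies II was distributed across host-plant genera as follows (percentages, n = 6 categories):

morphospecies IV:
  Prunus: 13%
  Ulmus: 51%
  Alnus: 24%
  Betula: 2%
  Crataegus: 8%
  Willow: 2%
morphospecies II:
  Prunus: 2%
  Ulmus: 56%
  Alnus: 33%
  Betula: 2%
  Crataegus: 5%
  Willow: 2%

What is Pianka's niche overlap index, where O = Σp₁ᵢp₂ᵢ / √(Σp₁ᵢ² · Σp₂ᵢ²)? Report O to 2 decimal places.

0.98

Convert percentages to proportions (divide by 100).
Σ p₁ᵢp₂ᵢ = 0.0026 + 0.2856 + 0.0792 + 0.0004 + 0.0040 + 0.0004 = 0.3722
Σp_1ᵢ² = 0.13² + 0.51² + 0.24² + 0.02² + 0.08² + 0.02² = 0.0169 + 0.2601 + 0.0576 + 0.0004 + 0.0064 + 0.0004 = 0.3418
Σp_2ᵢ² = 0.02² + 0.56² + 0.33² + 0.02² + 0.05² + 0.02² = 0.0004 + 0.3136 + 0.1089 + 0.0004 + 0.0025 + 0.0004 = 0.4262
O = 0.3722 / √(0.3418 × 0.4262) = 0.3722 / 0.38167 = 0.9752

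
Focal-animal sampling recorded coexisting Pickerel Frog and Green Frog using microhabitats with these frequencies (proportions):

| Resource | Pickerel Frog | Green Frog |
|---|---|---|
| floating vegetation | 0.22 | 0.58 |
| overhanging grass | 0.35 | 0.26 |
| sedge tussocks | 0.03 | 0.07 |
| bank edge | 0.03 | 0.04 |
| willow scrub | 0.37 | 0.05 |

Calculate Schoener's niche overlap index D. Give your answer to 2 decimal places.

0.59

Σ|p₁ᵢ − p₂ᵢ| = 0.36 + 0.09 + 0.04 + 0.01 + 0.32 = 0.82
D = 1 − ½ × 0.82 = 1 − 0.410 = 0.5900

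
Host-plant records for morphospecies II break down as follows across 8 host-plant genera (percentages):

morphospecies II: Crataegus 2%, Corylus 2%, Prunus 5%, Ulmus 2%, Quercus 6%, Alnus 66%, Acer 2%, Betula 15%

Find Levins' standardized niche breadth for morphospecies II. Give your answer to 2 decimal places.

Convert percentages to proportions (divide by 100).
Σpᵢ² = 0.02² + 0.02² + 0.05² + 0.02² + 0.06² + 0.66² + 0.02² + 0.15² = 0.0004 + 0.0004 + 0.0025 + 0.0004 + 0.0036 + 0.4356 + 0.0004 + 0.0225 = 0.4658
B = 1 / 0.4658 = 2.1468
Bₛ = (B − 1)/(n − 1) = (2.1468 − 1)/(8 − 1) = 1.1468/7 = 0.1638

0.16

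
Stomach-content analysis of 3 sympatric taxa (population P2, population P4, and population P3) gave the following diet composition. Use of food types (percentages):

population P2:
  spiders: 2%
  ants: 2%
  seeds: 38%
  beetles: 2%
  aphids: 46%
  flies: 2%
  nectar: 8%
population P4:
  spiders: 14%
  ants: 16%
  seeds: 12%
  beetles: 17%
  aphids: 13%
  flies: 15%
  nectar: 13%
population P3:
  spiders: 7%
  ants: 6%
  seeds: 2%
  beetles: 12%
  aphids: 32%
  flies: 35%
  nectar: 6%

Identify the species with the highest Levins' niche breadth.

population P4

Convert percentages to proportions (divide by 100).
Σp_P2ᵢ² = 0.02² + 0.02² + 0.38² + 0.02² + 0.46² + 0.02² + 0.08² = 0.0004 + 0.0004 + 0.1444 + 0.0004 + 0.2116 + 0.0004 + 0.0064 = 0.3640
B_P2 = 1 / 0.3640 = 2.7473
Σp_P4ᵢ² = 0.14² + 0.16² + 0.12² + 0.17² + 0.13² + 0.15² + 0.13² = 0.0196 + 0.0256 + 0.0144 + 0.0289 + 0.0169 + 0.0225 + 0.0169 = 0.1448
B_P4 = 1 / 0.1448 = 6.9061
Σp_P3ᵢ² = 0.07² + 0.06² + 0.02² + 0.12² + 0.32² + 0.35² + 0.06² = 0.0049 + 0.0036 + 0.0004 + 0.0144 + 0.1024 + 0.1225 + 0.0036 = 0.2518
B_P3 = 1 / 0.2518 = 3.9714
Highest B → broadest niche (most generalist): population P4 (B = 6.91).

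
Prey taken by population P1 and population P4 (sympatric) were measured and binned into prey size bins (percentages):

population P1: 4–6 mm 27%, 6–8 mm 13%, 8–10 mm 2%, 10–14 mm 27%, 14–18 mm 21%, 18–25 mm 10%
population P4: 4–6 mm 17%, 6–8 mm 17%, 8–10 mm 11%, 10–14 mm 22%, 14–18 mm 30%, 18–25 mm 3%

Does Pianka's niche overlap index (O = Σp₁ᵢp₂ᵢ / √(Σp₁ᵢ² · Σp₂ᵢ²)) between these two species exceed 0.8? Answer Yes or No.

Convert percentages to proportions (divide by 100).
Σ p₁ᵢp₂ᵢ = 0.0459 + 0.0221 + 0.0022 + 0.0594 + 0.0630 + 0.0030 = 0.1956
Σp_1ᵢ² = 0.27² + 0.13² + 0.02² + 0.27² + 0.21² + 0.10² = 0.0729 + 0.0169 + 0.0004 + 0.0729 + 0.0441 + 0.0100 = 0.2172
Σp_2ᵢ² = 0.17² + 0.17² + 0.11² + 0.22² + 0.30² + 0.03² = 0.0289 + 0.0289 + 0.0121 + 0.0484 + 0.0900 + 0.0009 = 0.2092
O = 0.1956 / √(0.2172 × 0.2092) = 0.1956 / 0.21316 = 0.9176
O = 0.9176 > 0.8 → Yes.

Yes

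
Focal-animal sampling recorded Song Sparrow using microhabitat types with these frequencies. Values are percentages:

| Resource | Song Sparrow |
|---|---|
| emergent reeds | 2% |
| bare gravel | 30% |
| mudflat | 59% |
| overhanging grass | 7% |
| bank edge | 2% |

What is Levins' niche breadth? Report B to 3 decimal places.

2.253

Convert percentages to proportions (divide by 100).
Σpᵢ² = 0.02² + 0.30² + 0.59² + 0.07² + 0.02² = 0.0004 + 0.0900 + 0.3481 + 0.0049 + 0.0004 = 0.4438
B = 1 / 0.4438 = 2.25327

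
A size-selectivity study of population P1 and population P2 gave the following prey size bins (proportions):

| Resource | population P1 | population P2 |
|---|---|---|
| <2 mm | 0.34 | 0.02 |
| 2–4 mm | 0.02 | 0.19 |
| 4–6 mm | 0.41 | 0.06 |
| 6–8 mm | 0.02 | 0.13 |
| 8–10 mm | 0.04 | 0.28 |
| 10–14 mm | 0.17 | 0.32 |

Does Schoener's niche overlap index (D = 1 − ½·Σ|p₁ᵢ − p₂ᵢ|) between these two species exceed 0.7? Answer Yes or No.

No

Σ|p₁ᵢ − p₂ᵢ| = 0.32 + 0.17 + 0.35 + 0.11 + 0.24 + 0.15 = 1.34
D = 1 − ½ × 1.34 = 1 − 0.670 = 0.3300
D = 0.3300 < 0.7 → No.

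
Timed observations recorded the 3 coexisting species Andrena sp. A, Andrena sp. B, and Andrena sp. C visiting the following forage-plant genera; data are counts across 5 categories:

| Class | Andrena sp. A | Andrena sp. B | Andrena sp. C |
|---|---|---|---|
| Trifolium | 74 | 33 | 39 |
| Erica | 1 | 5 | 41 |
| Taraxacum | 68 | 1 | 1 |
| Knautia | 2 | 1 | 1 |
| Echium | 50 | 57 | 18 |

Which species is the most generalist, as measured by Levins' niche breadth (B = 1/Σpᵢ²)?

Andrena sp. A

Proportions for Andrena sp. A (n=195): 74/195=0.3795, 1/195=0.0051, 68/195=0.3487, 2/195=0.0103, 50/195=0.2564
Proportions for Andrena sp. B (n=97): 33/97=0.3402, 5/97=0.0515, 1/97=0.0103, 1/97=0.0103, 57/97=0.5876
Proportions for Andrena sp. C (n=100): 39/100=0.3900, 41/100=0.4100, 1/100=0.0100, 1/100=0.0100, 18/100=0.1800
Σp_Aᵢ² = 0.3795² + 0.0051² + 0.3487² + 0.0103² + 0.2564² = 0.144020 + 0.000026 + 0.121592 + 0.000106 + 0.065741 = 0.331485
B_A = 1 / 0.331485 = 3.0167
Σp_Bᵢ² = 0.3402² + 0.0515² + 0.0103² + 0.0103² + 0.5876² = 0.115736 + 0.002652 + 0.000106 + 0.000106 + 0.345274 = 0.463874
B_B = 1 / 0.463874 = 2.1558
Σp_Cᵢ² = 0.3900² + 0.4100² + 0.0100² + 0.0100² + 0.1800² = 0.152100 + 0.168100 + 0.000100 + 0.000100 + 0.032400 = 0.352800
B_C = 1 / 0.352800 = 2.8345
Highest B → broadest niche (most generalist): Andrena sp. A (B = 3.02).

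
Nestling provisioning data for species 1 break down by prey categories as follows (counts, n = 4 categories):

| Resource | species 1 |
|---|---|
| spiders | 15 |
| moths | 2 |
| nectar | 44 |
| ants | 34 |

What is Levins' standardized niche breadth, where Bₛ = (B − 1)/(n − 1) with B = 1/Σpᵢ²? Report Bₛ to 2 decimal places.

Proportions for species 1 (n=95): 15/95=0.1579, 2/95=0.0211, 44/95=0.4632, 34/95=0.3579
Σpᵢ² = 0.1579² + 0.0211² + 0.4632² + 0.3579² = 0.024932 + 0.000445 + 0.214554 + 0.128092 = 0.368023
B = 1 / 0.368023 = 2.7172
Bₛ = (B − 1)/(n − 1) = (2.7172 − 1)/(4 − 1) = 1.7172/3 = 0.5724

0.57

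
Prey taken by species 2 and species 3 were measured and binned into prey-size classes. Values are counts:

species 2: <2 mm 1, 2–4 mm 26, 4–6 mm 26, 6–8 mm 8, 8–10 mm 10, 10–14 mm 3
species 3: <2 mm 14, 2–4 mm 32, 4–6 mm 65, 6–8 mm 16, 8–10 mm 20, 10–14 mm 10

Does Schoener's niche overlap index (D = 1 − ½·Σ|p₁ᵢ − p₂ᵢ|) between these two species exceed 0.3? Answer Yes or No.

Yes

Proportions for species 2 (n=74): 1/74=0.0135, 26/74=0.3514, 26/74=0.3514, 8/74=0.1081, 10/74=0.1351, 3/74=0.0405
Proportions for species 3 (n=157): 14/157=0.0892, 32/157=0.2038, 65/157=0.4140, 16/157=0.1019, 20/157=0.1274, 10/157=0.0637
Σ|p₁ᵢ − p₂ᵢ| = 0.0757 + 0.1476 + 0.0626 + 0.0062 + 0.0077 + 0.0232 = 0.3230
D = 1 − ½ × 0.3230 = 1 − 0.16150 = 0.83850
D = 0.83850 > 0.3 → Yes.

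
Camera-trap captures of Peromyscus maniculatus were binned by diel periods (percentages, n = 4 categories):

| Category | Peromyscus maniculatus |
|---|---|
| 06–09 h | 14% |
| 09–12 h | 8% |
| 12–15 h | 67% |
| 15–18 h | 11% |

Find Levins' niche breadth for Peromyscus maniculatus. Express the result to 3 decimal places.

Convert percentages to proportions (divide by 100).
Σpᵢ² = 0.14² + 0.08² + 0.67² + 0.11² = 0.0196 + 0.0064 + 0.4489 + 0.0121 = 0.4870
B = 1 / 0.4870 = 2.05339

2.053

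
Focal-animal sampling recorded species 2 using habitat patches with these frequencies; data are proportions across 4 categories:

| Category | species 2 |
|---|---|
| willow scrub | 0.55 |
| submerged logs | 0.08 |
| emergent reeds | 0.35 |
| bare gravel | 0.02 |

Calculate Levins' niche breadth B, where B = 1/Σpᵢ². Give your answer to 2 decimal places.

Σpᵢ² = 0.55² + 0.08² + 0.35² + 0.02² = 0.3025 + 0.0064 + 0.1225 + 0.0004 = 0.4318
B = 1 / 0.4318 = 2.3159

2.32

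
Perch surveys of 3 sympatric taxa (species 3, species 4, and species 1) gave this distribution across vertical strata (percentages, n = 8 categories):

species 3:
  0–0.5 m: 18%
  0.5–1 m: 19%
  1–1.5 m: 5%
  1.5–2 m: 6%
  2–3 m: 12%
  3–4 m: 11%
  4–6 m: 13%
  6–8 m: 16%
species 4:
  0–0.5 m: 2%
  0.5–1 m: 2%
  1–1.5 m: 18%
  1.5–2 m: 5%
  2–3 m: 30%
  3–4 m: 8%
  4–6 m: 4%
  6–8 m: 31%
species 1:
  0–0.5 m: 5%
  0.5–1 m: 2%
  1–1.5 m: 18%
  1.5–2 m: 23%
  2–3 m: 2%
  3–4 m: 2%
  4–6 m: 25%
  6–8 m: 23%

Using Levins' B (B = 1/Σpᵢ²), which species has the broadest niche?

species 3

Convert percentages to proportions (divide by 100).
Σp_3ᵢ² = 0.18² + 0.19² + 0.05² + 0.06² + 0.12² + 0.11² + 0.13² + 0.16² = 0.0324 + 0.0361 + 0.0025 + 0.0036 + 0.0144 + 0.0121 + 0.0169 + 0.0256 = 0.1436
B_3 = 1 / 0.1436 = 6.9638
Σp_4ᵢ² = 0.02² + 0.02² + 0.18² + 0.05² + 0.30² + 0.08² + 0.04² + 0.31² = 0.0004 + 0.0004 + 0.0324 + 0.0025 + 0.0900 + 0.0064 + 0.0016 + 0.0961 = 0.2298
B_4 = 1 / 0.2298 = 4.3516
Σp_1ᵢ² = 0.05² + 0.02² + 0.18² + 0.23² + 0.02² + 0.02² + 0.25² + 0.23² = 0.0025 + 0.0004 + 0.0324 + 0.0529 + 0.0004 + 0.0004 + 0.0625 + 0.0529 = 0.2044
B_1 = 1 / 0.2044 = 4.8924
Highest B → broadest niche (most generalist): species 3 (B = 6.96).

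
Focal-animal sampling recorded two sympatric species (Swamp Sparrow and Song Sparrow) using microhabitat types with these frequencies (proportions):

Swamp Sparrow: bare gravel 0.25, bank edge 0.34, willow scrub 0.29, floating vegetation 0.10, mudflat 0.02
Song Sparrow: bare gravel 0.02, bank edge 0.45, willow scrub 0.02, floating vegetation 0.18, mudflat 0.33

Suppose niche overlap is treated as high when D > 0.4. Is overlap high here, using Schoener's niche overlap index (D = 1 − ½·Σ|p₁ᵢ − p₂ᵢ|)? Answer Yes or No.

Yes

Σ|p₁ᵢ − p₂ᵢ| = 0.23 + 0.11 + 0.27 + 0.08 + 0.31 = 1.00
D = 1 − ½ × 1.00 = 1 − 0.500 = 0.5000
D = 0.5000 > 0.4 → Yes.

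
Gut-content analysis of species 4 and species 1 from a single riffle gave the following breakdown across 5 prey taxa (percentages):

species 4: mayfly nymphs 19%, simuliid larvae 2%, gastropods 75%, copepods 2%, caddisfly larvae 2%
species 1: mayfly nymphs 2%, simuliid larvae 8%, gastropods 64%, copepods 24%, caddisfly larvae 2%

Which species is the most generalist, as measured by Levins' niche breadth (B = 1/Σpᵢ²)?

species 1

Convert percentages to proportions (divide by 100).
Σp_4ᵢ² = 0.19² + 0.02² + 0.75² + 0.02² + 0.02² = 0.0361 + 0.0004 + 0.5625 + 0.0004 + 0.0004 = 0.5998
B_4 = 1 / 0.5998 = 1.6672
Σp_1ᵢ² = 0.02² + 0.08² + 0.64² + 0.24² + 0.02² = 0.0004 + 0.0064 + 0.4096 + 0.0576 + 0.0004 = 0.4744
B_1 = 1 / 0.4744 = 2.1079
Highest B → broadest niche (most generalist): species 1 (B = 2.11).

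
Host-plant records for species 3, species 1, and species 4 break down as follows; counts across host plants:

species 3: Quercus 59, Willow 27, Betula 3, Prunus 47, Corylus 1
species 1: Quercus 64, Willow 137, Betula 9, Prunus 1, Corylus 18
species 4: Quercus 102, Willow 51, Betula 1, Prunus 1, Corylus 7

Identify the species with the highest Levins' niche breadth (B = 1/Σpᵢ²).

species 3

Proportions for species 3 (n=137): 59/137=0.4307, 27/137=0.1971, 3/137=0.0219, 47/137=0.3431, 1/137=0.0073
Proportions for species 1 (n=229): 64/229=0.2795, 137/229=0.5983, 9/229=0.0393, 1/229=0.0044, 18/229=0.0786
Proportions for species 4 (n=162): 102/162=0.6296, 51/162=0.3148, 1/162=0.0062, 1/162=0.0062, 7/162=0.0432
Σp_3ᵢ² = 0.4307² + 0.1971² + 0.0219² + 0.3431² + 0.0073² = 0.185502 + 0.038848 + 0.000480 + 0.117718 + 0.000053 = 0.342601
B_3 = 1 / 0.342601 = 2.9188
Σp_1ᵢ² = 0.2795² + 0.5983² + 0.0393² + 0.0044² + 0.0786² = 0.078120 + 0.357963 + 0.001544 + 0.000019 + 0.006178 = 0.443824
B_1 = 1 / 0.443824 = 2.2531
Σp_4ᵢ² = 0.6296² + 0.3148² + 0.0062² + 0.0062² + 0.0432² = 0.396396 + 0.099099 + 0.000038 + 0.000038 + 0.001866 = 0.497437
B_4 = 1 / 0.497437 = 2.0103
Highest B → broadest niche (most generalist): species 3 (B = 2.92).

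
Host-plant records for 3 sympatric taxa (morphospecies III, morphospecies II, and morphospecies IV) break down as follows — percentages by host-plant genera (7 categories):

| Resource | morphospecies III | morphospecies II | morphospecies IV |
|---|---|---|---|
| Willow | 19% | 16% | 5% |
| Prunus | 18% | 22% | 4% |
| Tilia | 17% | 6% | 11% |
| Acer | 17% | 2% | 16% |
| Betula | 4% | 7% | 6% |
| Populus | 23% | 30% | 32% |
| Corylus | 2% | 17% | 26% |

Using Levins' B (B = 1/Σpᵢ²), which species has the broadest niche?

Convert percentages to proportions (divide by 100).
Σp_IIIᵢ² = 0.19² + 0.18² + 0.17² + 0.17² + 0.04² + 0.23² + 0.02² = 0.0361 + 0.0324 + 0.0289 + 0.0289 + 0.0016 + 0.0529 + 0.0004 = 0.1812
B_III = 1 / 0.1812 = 5.5188
Σp_IIᵢ² = 0.16² + 0.22² + 0.06² + 0.02² + 0.07² + 0.30² + 0.17² = 0.0256 + 0.0484 + 0.0036 + 0.0004 + 0.0049 + 0.0900 + 0.0289 = 0.2018
B_II = 1 / 0.2018 = 4.9554
Σp_IVᵢ² = 0.05² + 0.04² + 0.11² + 0.16² + 0.06² + 0.32² + 0.26² = 0.0025 + 0.0016 + 0.0121 + 0.0256 + 0.0036 + 0.1024 + 0.0676 = 0.2154
B_IV = 1 / 0.2154 = 4.6425
Highest B → broadest niche (most generalist): morphospecies III (B = 5.52).

morphospecies III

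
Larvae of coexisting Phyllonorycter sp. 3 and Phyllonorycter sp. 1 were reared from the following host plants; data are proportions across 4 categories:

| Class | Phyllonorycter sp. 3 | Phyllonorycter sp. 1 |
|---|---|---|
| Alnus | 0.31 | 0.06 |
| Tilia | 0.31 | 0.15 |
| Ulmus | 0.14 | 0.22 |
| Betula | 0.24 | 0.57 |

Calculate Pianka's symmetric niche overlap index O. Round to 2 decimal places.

0.71

Σ p₁ᵢp₂ᵢ = 0.0186 + 0.0465 + 0.0308 + 0.1368 = 0.2327
Σp_1ᵢ² = 0.31² + 0.31² + 0.14² + 0.24² = 0.0961 + 0.0961 + 0.0196 + 0.0576 = 0.2694
Σp_2ᵢ² = 0.06² + 0.15² + 0.22² + 0.57² = 0.0036 + 0.0225 + 0.0484 + 0.3249 = 0.3994
O = 0.2327 / √(0.2694 × 0.3994) = 0.2327 / 0.32802 = 0.7094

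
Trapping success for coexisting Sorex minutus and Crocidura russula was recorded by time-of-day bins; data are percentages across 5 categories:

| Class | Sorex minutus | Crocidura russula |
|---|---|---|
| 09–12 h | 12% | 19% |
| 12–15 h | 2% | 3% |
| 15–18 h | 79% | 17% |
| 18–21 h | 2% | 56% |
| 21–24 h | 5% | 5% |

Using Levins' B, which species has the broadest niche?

Crocidura russula

Convert percentages to proportions (divide by 100).
Σp_minuᵢ² = 0.12² + 0.02² + 0.79² + 0.02² + 0.05² = 0.0144 + 0.0004 + 0.6241 + 0.0004 + 0.0025 = 0.6418
B_minu = 1 / 0.6418 = 1.5581
Σp_russᵢ² = 0.19² + 0.03² + 0.17² + 0.56² + 0.05² = 0.0361 + 0.0009 + 0.0289 + 0.3136 + 0.0025 = 0.3820
B_russ = 1 / 0.3820 = 2.6178
Highest B → broadest niche (most generalist): Crocidura russula (B = 2.62).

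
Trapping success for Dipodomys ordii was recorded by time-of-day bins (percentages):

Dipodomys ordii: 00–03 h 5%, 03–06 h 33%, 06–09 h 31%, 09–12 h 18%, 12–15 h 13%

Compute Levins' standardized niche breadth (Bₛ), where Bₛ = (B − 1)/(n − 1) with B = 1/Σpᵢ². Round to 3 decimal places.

Convert percentages to proportions (divide by 100).
Σpᵢ² = 0.05² + 0.33² + 0.31² + 0.18² + 0.13² = 0.0025 + 0.1089 + 0.0961 + 0.0324 + 0.0169 = 0.2568
B = 1 / 0.2568 = 3.89408
Bₛ = (B − 1)/(n − 1) = (3.89408 − 1)/(5 − 1) = 2.89408/4 = 0.72352

0.724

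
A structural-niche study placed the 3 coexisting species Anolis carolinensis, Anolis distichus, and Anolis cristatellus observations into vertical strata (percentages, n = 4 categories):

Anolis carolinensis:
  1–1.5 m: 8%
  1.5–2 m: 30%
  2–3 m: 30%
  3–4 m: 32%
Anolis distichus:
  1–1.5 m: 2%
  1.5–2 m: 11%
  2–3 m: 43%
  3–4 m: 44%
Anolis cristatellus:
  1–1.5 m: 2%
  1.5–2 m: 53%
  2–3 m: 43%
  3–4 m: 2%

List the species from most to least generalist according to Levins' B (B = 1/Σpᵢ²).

Convert percentages to proportions (divide by 100).
Σp_caroᵢ² = 0.08² + 0.30² + 0.30² + 0.32² = 0.0064 + 0.0900 + 0.0900 + 0.1024 = 0.2888
B_caro = 1 / 0.2888 = 3.4626
Σp_distᵢ² = 0.02² + 0.11² + 0.43² + 0.44² = 0.0004 + 0.0121 + 0.1849 + 0.1936 = 0.3910
B_dist = 1 / 0.3910 = 2.5575
Σp_crisᵢ² = 0.02² + 0.53² + 0.43² + 0.02² = 0.0004 + 0.2809 + 0.1849 + 0.0004 = 0.4666
B_cris = 1 / 0.4666 = 2.1432
Ranking by B (broadest → narrowest): Anolis carolinensis (3.46) > Anolis distichus (2.56) > Anolis cristatellus (2.14)

Anolis carolinensis > Anolis distichus > Anolis cristatellus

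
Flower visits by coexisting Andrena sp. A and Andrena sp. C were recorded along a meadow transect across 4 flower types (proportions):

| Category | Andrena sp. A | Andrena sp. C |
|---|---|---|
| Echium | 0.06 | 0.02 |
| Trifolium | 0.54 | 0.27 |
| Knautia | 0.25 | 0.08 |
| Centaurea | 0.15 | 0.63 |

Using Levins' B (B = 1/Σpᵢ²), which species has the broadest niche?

Andrena sp. A

Σp_Aᵢ² = 0.06² + 0.54² + 0.25² + 0.15² = 0.0036 + 0.2916 + 0.0625 + 0.0225 = 0.3802
B_A = 1 / 0.3802 = 2.6302
Σp_Cᵢ² = 0.02² + 0.27² + 0.08² + 0.63² = 0.0004 + 0.0729 + 0.0064 + 0.3969 = 0.4766
B_C = 1 / 0.4766 = 2.0982
Highest B → broadest niche (most generalist): Andrena sp. A (B = 2.63).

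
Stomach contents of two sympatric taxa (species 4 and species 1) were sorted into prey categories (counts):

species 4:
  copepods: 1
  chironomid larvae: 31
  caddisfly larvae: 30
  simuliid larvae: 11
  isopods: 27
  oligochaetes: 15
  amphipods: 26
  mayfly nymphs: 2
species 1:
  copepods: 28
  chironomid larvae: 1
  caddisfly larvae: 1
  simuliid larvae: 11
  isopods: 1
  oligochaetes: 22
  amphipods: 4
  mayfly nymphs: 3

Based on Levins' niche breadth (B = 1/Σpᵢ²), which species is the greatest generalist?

species 4

Proportions for species 4 (n=143): 1/143=0.0070, 31/143=0.2168, 30/143=0.2098, 11/143=0.0769, 27/143=0.1888, 15/143=0.1049, 26/143=0.1818, 2/143=0.0140
Proportions for species 1 (n=71): 28/71=0.3944, 1/71=0.0141, 1/71=0.0141, 11/71=0.1549, 1/71=0.0141, 22/71=0.3099, 4/71=0.0563, 3/71=0.0423
Σp_4ᵢ² = 0.0070² + 0.2168² + 0.2098² + 0.0769² + 0.1888² + 0.1049² + 0.1818² + 0.0140² = 0.000049 + 0.047002 + 0.044016 + 0.005914 + 0.035645 + 0.011004 + 0.033051 + 0.000196 = 0.176877
B_4 = 1 / 0.176877 = 5.6536
Σp_1ᵢ² = 0.3944² + 0.0141² + 0.0141² + 0.1549² + 0.0141² + 0.3099² + 0.0563² + 0.0423² = 0.155551 + 0.000199 + 0.000199 + 0.023994 + 0.000199 + 0.096038 + 0.003170 + 0.001789 = 0.281139
B_1 = 1 / 0.281139 = 3.5570
Highest B → broadest niche (most generalist): species 4 (B = 5.65).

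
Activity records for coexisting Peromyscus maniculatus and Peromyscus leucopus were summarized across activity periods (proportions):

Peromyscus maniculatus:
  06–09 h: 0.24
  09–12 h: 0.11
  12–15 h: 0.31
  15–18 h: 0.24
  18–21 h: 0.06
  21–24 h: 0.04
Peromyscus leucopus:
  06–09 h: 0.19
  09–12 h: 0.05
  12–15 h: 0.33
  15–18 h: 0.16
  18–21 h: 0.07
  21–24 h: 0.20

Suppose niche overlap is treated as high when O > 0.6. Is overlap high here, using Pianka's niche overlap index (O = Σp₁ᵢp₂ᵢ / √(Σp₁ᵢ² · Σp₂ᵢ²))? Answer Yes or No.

Σ p₁ᵢp₂ᵢ = 0.0456 + 0.0055 + 0.1023 + 0.0384 + 0.0042 + 0.0080 = 0.2040
Σp_1ᵢ² = 0.24² + 0.11² + 0.31² + 0.24² + 0.06² + 0.04² = 0.0576 + 0.0121 + 0.0961 + 0.0576 + 0.0036 + 0.0016 = 0.2286
Σp_2ᵢ² = 0.19² + 0.05² + 0.33² + 0.16² + 0.07² + 0.20² = 0.0361 + 0.0025 + 0.1089 + 0.0256 + 0.0049 + 0.0400 = 0.2180
O = 0.2040 / √(0.2286 × 0.2180) = 0.2040 / 0.22324 = 0.9138
O = 0.9138 > 0.6 → Yes.

Yes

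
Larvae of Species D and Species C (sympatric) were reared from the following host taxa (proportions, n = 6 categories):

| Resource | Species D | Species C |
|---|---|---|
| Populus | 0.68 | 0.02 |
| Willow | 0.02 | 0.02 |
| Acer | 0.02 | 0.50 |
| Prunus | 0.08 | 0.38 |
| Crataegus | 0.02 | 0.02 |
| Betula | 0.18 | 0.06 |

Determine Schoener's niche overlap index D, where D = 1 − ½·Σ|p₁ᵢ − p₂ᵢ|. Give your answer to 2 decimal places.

0.22

Σ|p₁ᵢ − p₂ᵢ| = 0.66 + 0.00 + 0.48 + 0.30 + 0.00 + 0.12 = 1.56
D = 1 − ½ × 1.56 = 1 − 0.780 = 0.2200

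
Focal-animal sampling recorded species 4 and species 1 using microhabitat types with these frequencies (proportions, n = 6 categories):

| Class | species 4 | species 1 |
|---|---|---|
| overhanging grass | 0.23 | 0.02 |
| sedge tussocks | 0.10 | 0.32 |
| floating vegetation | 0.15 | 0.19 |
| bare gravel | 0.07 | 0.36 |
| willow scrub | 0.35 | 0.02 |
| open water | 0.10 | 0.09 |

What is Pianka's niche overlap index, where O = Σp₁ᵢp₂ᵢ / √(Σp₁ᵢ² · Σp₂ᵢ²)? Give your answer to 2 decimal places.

Σ p₁ᵢp₂ᵢ = 0.0046 + 0.0320 + 0.0285 + 0.0252 + 0.0070 + 0.0090 = 0.1063
Σp_1ᵢ² = 0.23² + 0.10² + 0.15² + 0.07² + 0.35² + 0.10² = 0.0529 + 0.0100 + 0.0225 + 0.0049 + 0.1225 + 0.0100 = 0.2228
Σp_2ᵢ² = 0.02² + 0.32² + 0.19² + 0.36² + 0.02² + 0.09² = 0.0004 + 0.1024 + 0.0361 + 0.1296 + 0.0004 + 0.0081 = 0.2770
O = 0.1063 / √(0.2228 × 0.2770) = 0.1063 / 0.24843 = 0.4279

0.43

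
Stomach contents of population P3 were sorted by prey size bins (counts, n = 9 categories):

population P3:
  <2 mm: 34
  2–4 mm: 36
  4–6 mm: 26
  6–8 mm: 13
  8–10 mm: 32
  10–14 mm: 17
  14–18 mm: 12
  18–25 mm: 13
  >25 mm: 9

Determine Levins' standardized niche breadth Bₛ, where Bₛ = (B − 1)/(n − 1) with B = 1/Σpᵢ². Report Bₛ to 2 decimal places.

Proportions for population P3 (n=192): 34/192=0.1771, 36/192=0.1875, 26/192=0.1354, 13/192=0.0677, 32/192=0.1667, 17/192=0.0885, 12/192=0.0625, 13/192=0.0677, 9/192=0.0469
Σpᵢ² = 0.1771² + 0.1875² + 0.1354² + 0.0677² + 0.1667² + 0.0885² + 0.0625² + 0.0677² + 0.0469² = 0.031364 + 0.035156 + 0.018333 + 0.004583 + 0.027789 + 0.007832 + 0.003906 + 0.004583 + 0.002200 = 0.135746
B = 1 / 0.135746 = 7.3667
Bₛ = (B − 1)/(n − 1) = (7.3667 − 1)/(9 − 1) = 6.3667/8 = 0.7958

0.80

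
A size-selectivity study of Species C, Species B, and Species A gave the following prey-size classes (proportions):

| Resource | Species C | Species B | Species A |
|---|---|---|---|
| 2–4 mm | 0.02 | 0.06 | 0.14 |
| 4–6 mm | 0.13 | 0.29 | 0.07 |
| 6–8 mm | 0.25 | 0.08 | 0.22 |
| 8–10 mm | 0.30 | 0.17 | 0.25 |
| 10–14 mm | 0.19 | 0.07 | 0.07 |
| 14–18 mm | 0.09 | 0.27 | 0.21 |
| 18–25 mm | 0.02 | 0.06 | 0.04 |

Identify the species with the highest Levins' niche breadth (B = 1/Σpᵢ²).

Species A

Σp_Cᵢ² = 0.02² + 0.13² + 0.25² + 0.30² + 0.19² + 0.09² + 0.02² = 0.0004 + 0.0169 + 0.0625 + 0.0900 + 0.0361 + 0.0081 + 0.0004 = 0.2144
B_C = 1 / 0.2144 = 4.6642
Σp_Bᵢ² = 0.06² + 0.29² + 0.08² + 0.17² + 0.07² + 0.27² + 0.06² = 0.0036 + 0.0841 + 0.0064 + 0.0289 + 0.0049 + 0.0729 + 0.0036 = 0.2044
B_B = 1 / 0.2044 = 4.8924
Σp_Aᵢ² = 0.14² + 0.07² + 0.22² + 0.25² + 0.07² + 0.21² + 0.04² = 0.0196 + 0.0049 + 0.0484 + 0.0625 + 0.0049 + 0.0441 + 0.0016 = 0.1860
B_A = 1 / 0.1860 = 5.3763
Highest B → broadest niche (most generalist): Species A (B = 5.38).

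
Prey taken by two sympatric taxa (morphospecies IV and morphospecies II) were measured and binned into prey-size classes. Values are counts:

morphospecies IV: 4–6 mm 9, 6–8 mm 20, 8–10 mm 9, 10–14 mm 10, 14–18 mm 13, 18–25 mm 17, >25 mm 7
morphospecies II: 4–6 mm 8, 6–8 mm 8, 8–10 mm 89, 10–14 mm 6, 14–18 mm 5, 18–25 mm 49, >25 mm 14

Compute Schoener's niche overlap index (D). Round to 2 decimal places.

0.53

Proportions for morphospecies IV (n=85): 9/85=0.1059, 20/85=0.2353, 9/85=0.1059, 10/85=0.1176, 13/85=0.1529, 17/85=0.2000, 7/85=0.0824
Proportions for morphospecies II (n=179): 8/179=0.0447, 8/179=0.0447, 89/179=0.4972, 6/179=0.0335, 5/179=0.0279, 49/179=0.2737, 14/179=0.0782
Σ|p₁ᵢ − p₂ᵢ| = 0.0612 + 0.1906 + 0.3913 + 0.0841 + 0.1250 + 0.0737 + 0.0042 = 0.9301
D = 1 − ½ × 0.9301 = 1 − 0.46505 = 0.53495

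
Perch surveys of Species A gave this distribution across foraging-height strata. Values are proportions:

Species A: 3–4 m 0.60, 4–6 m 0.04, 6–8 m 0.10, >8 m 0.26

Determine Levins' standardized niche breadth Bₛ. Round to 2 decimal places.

Σpᵢ² = 0.60² + 0.04² + 0.10² + 0.26² = 0.3600 + 0.0016 + 0.0100 + 0.0676 = 0.4392
B = 1 / 0.4392 = 2.2769
Bₛ = (B − 1)/(n − 1) = (2.2769 − 1)/(4 − 1) = 1.2769/3 = 0.4256

0.43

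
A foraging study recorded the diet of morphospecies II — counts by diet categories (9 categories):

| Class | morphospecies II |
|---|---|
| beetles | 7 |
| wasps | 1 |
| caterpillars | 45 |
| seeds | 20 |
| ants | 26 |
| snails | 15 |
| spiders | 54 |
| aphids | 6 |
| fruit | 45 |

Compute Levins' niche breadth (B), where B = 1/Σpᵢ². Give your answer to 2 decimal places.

5.74

Proportions for morphospecies II (n=219): 7/219=0.0320, 1/219=0.0046, 45/219=0.2055, 20/219=0.0913, 26/219=0.1187, 15/219=0.0685, 54/219=0.2466, 6/219=0.0274, 45/219=0.2055
Σpᵢ² = 0.0320² + 0.0046² + 0.2055² + 0.0913² + 0.1187² + 0.0685² + 0.2466² + 0.0274² + 0.2055² = 0.001024 + 0.000021 + 0.042230 + 0.008336 + 0.014090 + 0.004692 + 0.060812 + 0.000751 + 0.042230 = 0.174186
B = 1 / 0.174186 = 5.7410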